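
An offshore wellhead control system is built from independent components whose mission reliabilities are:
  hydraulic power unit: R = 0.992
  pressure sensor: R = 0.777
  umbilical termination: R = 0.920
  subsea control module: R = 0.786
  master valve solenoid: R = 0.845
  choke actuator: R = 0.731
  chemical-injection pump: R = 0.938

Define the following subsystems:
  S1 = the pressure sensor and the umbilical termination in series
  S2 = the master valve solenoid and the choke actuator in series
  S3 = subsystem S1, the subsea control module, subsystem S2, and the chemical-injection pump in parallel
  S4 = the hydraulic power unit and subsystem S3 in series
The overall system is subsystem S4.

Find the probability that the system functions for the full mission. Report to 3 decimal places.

0.991

Series (pressure sensor and umbilical termination): 0.77700 × 0.92000 = 0.71484
Series (master valve solenoid and choke actuator): 0.84500 × 0.73100 = 0.61770
Parallel ([0.71484], subsea control module, [0.61770], and chemical-injection pump): 1 − (1 − 0.71484)(1 − 0.78600)(1 − 0.61770)(1 − 0.93800) = 0.99855
Series (hydraulic power unit and [0.99855]): 0.99200 × 0.99855 = 0.991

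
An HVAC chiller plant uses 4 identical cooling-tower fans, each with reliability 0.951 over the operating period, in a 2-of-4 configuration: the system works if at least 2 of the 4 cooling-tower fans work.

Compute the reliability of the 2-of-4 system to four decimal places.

R = Σ_{i=2}^{4} C(4,i) p^i (1−p)^{4−i} with p = 0.951
C(4,2)·0.951^2·0.049^2 = 0.013029
C(4,3)·0.951^3·0.049^1 = 0.168577
C(4,4)·0.951^4·0.049^0 = 0.817941
Sum = 0.9995

0.9995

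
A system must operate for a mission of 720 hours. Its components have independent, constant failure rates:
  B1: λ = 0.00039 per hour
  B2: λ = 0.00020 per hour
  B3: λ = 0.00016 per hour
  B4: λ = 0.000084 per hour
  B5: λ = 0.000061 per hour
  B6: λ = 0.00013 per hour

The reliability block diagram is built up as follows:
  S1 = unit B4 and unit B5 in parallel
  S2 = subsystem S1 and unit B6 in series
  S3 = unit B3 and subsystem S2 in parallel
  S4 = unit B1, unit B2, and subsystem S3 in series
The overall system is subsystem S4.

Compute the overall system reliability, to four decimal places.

R(B1) = exp(−0.00039 × 720) = 0.755179
R(B2) = exp(−0.00020 × 720) = 0.865888
R(B3) = exp(−0.00016 × 720) = 0.891188
R(B4) = exp(−0.000084 × 720) = 0.941313
R(B5) = exp(−0.000061 × 720) = 0.957031
R(B6) = exp(−0.00013 × 720) = 0.910647
Parallel (B4 and B5): 1 − (1 − 0.941313)(1 − 0.957031) = 0.997478
Series ([0.997478] and B6): 0.997478 × 0.910647 = 0.908350
Parallel (B3 and [0.908350]): 1 − (1 − 0.891188)(1 − 0.908350) = 0.990027
Series (B1, B2, and [0.990027]): 0.755179 × 0.865888 × 0.990027 = 0.6474

0.6474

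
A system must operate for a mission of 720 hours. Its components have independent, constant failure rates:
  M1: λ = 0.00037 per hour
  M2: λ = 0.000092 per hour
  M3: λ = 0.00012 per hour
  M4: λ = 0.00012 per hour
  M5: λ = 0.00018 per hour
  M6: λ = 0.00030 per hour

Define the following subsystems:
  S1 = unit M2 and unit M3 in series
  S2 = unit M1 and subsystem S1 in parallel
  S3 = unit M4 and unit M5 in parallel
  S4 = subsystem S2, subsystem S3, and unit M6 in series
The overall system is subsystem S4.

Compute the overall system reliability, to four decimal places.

R(M1) = exp(−0.00037 × 720) = 0.766133
R(M2) = exp(−0.000092 × 720) = 0.935906
R(M3) = exp(−0.00012 × 720) = 0.917227
R(M4) = exp(−0.00012 × 720) = 0.917227
R(M5) = exp(−0.00018 × 720) = 0.878447
R(M6) = exp(−0.00030 × 720) = 0.805735
Series (M2 and M3): 0.935906 × 0.917227 = 0.858438
Parallel (M1 and [0.858438]): 1 − (1 − 0.766133)(1 − 0.858438) = 0.966893
Parallel (M4 and M5): 1 − (1 − 0.917227)(1 − 0.878447) = 0.989939
Series ([0.966893], [0.989939], and M6): 0.966893 × 0.989939 × 0.805735 = 0.7712

0.7712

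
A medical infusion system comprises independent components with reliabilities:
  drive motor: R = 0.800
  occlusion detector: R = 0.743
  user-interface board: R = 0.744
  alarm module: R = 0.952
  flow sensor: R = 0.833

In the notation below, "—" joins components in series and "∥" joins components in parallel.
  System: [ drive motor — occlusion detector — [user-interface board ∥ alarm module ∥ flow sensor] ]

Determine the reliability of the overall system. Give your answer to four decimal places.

Parallel (user-interface board, alarm module, and flow sensor): 1 − (1 − 0.744000)(1 − 0.952000)(1 − 0.833000) = 0.997948
Series (drive motor, occlusion detector, and [0.997948]): 0.800000 × 0.743000 × 0.997948 = 0.5932

0.5932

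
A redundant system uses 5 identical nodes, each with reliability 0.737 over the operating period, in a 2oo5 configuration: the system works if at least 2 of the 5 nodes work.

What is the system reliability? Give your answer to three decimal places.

0.981

R = Σ_{i=2}^{5} C(5,i) p^i (1−p)^{5−i} with p = 0.737
C(5,2)·0.737^2·0.263^3 = 0.09881
C(5,3)·0.737^3·0.263^2 = 0.27689
C(5,4)·0.737^4·0.263^1 = 0.38797
C(5,5)·0.737^5·0.263^0 = 0.21744
Sum = 0.981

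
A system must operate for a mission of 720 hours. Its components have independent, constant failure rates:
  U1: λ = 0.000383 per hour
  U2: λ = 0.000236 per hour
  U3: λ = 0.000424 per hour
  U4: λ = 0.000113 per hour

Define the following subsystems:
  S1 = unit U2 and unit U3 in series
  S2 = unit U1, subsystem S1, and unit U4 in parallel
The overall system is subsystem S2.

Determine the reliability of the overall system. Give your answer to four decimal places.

0.9929

R(U1) = exp(−0.000383 × 720) = 0.758995
R(U2) = exp(−0.000236 × 720) = 0.843732
R(U3) = exp(−0.000424 × 720) = 0.736917
R(U4) = exp(−0.000113 × 720) = 0.921862
Series (U2 and U3): 0.843732 × 0.736917 = 0.621760
Parallel (U1, [0.621760], and U4): 1 − (1 − 0.758995)(1 − 0.621760)(1 − 0.921862) = 0.9929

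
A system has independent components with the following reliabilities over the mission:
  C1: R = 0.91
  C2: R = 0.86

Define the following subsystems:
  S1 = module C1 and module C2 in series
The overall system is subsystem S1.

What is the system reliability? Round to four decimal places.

0.7826

Series (C1 and C2): 0.910000 × 0.860000 = 0.7826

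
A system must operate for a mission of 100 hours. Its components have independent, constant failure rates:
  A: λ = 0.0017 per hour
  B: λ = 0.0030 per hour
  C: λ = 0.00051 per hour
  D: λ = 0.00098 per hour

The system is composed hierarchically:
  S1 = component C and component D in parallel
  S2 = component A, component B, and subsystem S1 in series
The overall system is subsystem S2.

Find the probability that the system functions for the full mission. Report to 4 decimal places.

0.6221

R(A) = exp(−0.0017 × 100) = 0.843665
R(B) = exp(−0.0030 × 100) = 0.740818
R(C) = exp(−0.00051 × 100) = 0.950279
R(D) = exp(−0.00098 × 100) = 0.906649
Parallel (C and D): 1 − (1 − 0.950279)(1 − 0.906649) = 0.995358
Series (A, B, and [0.995358]): 0.843665 × 0.740818 × 0.995358 = 0.6221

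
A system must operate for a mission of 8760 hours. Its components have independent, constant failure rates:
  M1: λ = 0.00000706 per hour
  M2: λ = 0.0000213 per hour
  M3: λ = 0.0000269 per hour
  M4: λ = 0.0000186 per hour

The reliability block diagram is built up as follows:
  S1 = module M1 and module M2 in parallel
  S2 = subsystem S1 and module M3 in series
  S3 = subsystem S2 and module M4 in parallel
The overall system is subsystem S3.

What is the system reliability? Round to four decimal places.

R(M1) = exp(−0.00000706 × 8760) = 0.940028
R(M2) = exp(−0.0000213 × 8760) = 0.829786
R(M3) = exp(−0.0000269 × 8760) = 0.790062
R(M4) = exp(−0.0000186 × 8760) = 0.849646
Parallel (M1 and M2): 1 − (1 − 0.940028)(1 − 0.829786) = 0.989792
Series ([0.989792] and M3): 0.989792 × 0.790062 = 0.781997
Parallel ([0.781997] and M4): 1 − (1 − 0.781997)(1 − 0.849646) = 0.9672

0.9672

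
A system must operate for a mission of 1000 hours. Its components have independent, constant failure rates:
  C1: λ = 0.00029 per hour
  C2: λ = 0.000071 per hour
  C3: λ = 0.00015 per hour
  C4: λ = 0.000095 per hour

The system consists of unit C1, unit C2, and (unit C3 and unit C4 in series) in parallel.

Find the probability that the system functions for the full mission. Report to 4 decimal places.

0.9963

R(C1) = exp(−0.00029 × 1000) = 0.748264
R(C2) = exp(−0.000071 × 1000) = 0.931462
R(C3) = exp(−0.00015 × 1000) = 0.860708
R(C4) = exp(−0.000095 × 1000) = 0.909373
Series (C3 and C4): 0.860708 × 0.909373 = 0.782705
Parallel (C1, C2, and [0.782705]): 1 − (1 − 0.748264)(1 − 0.931462)(1 − 0.782705) = 0.9963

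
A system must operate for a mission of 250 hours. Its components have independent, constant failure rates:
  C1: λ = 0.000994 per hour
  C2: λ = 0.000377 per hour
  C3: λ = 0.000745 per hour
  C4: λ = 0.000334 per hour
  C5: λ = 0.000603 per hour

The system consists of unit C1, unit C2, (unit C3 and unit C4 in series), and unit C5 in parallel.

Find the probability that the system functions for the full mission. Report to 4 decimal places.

R(C1) = exp(−0.000994 × 250) = 0.779970
R(C2) = exp(−0.000377 × 250) = 0.910055
R(C3) = exp(−0.000745 × 250) = 0.830066
R(C4) = exp(−0.000334 × 250) = 0.919891
R(C5) = exp(−0.000603 × 250) = 0.860063
Series (C3 and C4): 0.830066 × 0.919891 = 0.763570
Parallel (C1, C2, [0.763570], and C5): 1 − (1 − 0.779970)(1 − 0.910055)(1 − 0.763570)(1 − 0.860063) = 0.9993

0.9993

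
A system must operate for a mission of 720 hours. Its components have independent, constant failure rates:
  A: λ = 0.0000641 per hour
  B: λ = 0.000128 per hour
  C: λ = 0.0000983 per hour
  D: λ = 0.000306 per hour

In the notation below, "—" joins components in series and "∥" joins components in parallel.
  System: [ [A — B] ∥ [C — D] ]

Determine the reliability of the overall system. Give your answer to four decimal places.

0.9674

R(A) = exp(−0.0000641 × 720) = 0.954897
R(B) = exp(−0.000128 × 720) = 0.911959
R(C) = exp(−0.0000983 × 720) = 0.931671
R(D) = exp(−0.000306 × 720) = 0.802262
Series (A and B): 0.954897 × 0.911959 = 0.870827
Series (C and D): 0.931671 × 0.802262 = 0.747444
Parallel ([0.870827] and [0.747444]): 1 − (1 − 0.870827)(1 − 0.747444) = 0.9674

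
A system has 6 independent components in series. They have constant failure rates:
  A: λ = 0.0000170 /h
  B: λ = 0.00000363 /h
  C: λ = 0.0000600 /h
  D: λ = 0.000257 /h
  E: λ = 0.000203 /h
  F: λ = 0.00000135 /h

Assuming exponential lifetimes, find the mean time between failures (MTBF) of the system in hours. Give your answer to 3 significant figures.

Series of exponential components: λ_sys = Σ λ_i
λ_sys = 0.0000170 + 0.00000363 + 0.0000600 + 0.000257 + 0.000203 + 0.00000135 = 5.4198e-04 /h
MTBF = 1 / λ_sys = 1850 h

1850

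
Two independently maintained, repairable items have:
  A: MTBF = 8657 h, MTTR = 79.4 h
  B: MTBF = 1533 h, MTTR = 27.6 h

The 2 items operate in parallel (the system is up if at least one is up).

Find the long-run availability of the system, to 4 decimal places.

A(A) = MTBF/(MTBF+MTTR) = 8657/(8657+79.4) = 0.990912
A(B) = MTBF/(MTBF+MTTR) = 1533/(1533+27.6) = 0.982314
Parallel availability: 1 − (1 − 0.990912)(1 − 0.982314) = 0.9998

0.9998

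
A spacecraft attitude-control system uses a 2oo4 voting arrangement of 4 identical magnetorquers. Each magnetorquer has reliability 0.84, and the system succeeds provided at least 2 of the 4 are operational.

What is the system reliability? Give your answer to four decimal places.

R = Σ_{i=2}^{4} C(4,i) p^i (1−p)^{4−i} with p = 0.84
C(4,2)·0.84^2·0.16^2 = 0.108380
C(4,3)·0.84^3·0.16^1 = 0.379331
C(4,4)·0.84^4·0.16^0 = 0.497871
Sum = 0.9856

0.9856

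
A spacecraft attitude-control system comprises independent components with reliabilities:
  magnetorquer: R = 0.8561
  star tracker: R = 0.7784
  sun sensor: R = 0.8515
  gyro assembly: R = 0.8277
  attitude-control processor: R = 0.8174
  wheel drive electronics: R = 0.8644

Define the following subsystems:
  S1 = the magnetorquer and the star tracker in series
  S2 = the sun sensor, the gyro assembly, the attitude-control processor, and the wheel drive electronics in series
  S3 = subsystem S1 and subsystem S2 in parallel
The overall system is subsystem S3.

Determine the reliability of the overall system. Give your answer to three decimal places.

Series (magnetorquer and star tracker): 0.85610 × 0.77840 = 0.66639
Series (sun sensor, gyro assembly, attitude-control processor, and wheel drive electronics): 0.85150 × 0.82770 × 0.81740 × 0.86440 = 0.49797
Parallel ([0.66639] and [0.49797]): 1 − (1 − 0.66639)(1 − 0.49797) = 0.833

0.833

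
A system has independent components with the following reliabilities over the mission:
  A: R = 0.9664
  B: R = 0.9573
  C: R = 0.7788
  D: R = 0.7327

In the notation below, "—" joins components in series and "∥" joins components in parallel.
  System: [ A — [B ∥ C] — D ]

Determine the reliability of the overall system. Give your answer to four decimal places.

Parallel (B and C): 1 − (1 − 0.957300)(1 − 0.778800) = 0.990555
Series (A, [0.990555], and D): 0.966400 × 0.990555 × 0.732700 = 0.7014

0.7014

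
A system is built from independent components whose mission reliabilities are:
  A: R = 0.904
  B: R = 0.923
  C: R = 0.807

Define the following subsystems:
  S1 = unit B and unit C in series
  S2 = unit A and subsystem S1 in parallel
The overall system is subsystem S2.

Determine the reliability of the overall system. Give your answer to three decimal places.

Series (B and C): 0.92300 × 0.80700 = 0.74486
Parallel (A and [0.74486]): 1 − (1 − 0.90400)(1 − 0.74486) = 0.976

0.976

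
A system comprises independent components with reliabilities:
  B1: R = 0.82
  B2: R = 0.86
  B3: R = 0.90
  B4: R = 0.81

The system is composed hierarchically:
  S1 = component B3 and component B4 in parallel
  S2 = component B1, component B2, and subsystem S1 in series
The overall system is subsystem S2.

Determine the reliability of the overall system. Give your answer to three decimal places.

0.692

Parallel (B3 and B4): 1 − (1 − 0.90000)(1 − 0.81000) = 0.98100
Series (B1, B2, and [0.98100]): 0.82000 × 0.86000 × 0.98100 = 0.692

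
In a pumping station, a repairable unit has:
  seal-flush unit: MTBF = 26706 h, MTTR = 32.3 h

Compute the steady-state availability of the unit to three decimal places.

0.999

A(seal-flush unit) = MTBF/(MTBF+MTTR) = 26706/(26706+32.3) = 0.999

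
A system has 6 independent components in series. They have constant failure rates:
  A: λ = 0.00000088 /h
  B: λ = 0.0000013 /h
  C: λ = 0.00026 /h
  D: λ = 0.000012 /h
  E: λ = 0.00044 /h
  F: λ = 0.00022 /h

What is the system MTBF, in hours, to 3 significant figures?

Series of exponential components: λ_sys = Σ λ_i
λ_sys = 0.00000088 + 0.0000013 + 0.00026 + 0.000012 + 0.00044 + 0.00022 = 9.3418e-04 /h
MTBF = 1 / λ_sys = 1070 h

1070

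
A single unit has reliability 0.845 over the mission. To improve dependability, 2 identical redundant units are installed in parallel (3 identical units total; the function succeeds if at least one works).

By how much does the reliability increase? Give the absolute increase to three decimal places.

0.151

R_before = 0.845
R_after = 1 − (1 − 0.845)^3 = 0.996
ΔR = 0.996 − 0.845 = 0.151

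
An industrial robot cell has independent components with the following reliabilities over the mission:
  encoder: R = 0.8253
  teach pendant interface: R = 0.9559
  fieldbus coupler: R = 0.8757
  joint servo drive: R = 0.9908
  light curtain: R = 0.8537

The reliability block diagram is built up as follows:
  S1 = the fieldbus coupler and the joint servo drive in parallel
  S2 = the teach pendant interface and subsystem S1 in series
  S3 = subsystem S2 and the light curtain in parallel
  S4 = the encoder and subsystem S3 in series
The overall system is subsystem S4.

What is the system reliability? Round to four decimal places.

Parallel (fieldbus coupler and joint servo drive): 1 − (1 − 0.875700)(1 − 0.990800) = 0.998856
Series (teach pendant interface and [0.998856]): 0.955900 × 0.998856 = 0.954806
Parallel ([0.954806] and light curtain): 1 − (1 − 0.954806)(1 − 0.853700) = 0.993388
Series (encoder and [0.993388]): 0.825300 × 0.993388 = 0.8198

0.8198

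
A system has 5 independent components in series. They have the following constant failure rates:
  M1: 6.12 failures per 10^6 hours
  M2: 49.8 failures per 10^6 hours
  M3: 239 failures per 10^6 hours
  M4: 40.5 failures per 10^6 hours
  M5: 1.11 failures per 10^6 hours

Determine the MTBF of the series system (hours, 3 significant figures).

2970

Series of exponential components: λ_sys = Σ λ_i
λ_sys = 0.00000612 + 0.0000498 + 0.000239 + 0.0000405 + 0.00000111 = 3.3653e-04 /h
MTBF = 1 / λ_sys = 2970 h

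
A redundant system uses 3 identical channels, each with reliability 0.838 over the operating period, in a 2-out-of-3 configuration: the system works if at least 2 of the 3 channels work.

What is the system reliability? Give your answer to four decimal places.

R = Σ_{i=2}^{3} C(3,i) p^i (1−p)^{3−i} with p = 0.838
C(3,2)·0.838^2·0.162^1 = 0.341291
C(3,3)·0.838^3·0.162^0 = 0.588480
Sum = 0.9298

0.9298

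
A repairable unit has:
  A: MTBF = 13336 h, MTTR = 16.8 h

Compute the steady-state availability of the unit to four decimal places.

0.9987

A(A) = MTBF/(MTBF+MTTR) = 13336/(13336+16.8) = 0.9987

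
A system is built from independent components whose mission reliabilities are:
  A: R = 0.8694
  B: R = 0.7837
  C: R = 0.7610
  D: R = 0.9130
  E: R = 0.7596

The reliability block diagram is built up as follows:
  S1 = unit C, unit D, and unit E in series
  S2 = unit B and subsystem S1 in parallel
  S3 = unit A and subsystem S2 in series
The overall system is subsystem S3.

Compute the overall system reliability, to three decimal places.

Series (C, D, and E): 0.76100 × 0.91300 × 0.75960 = 0.52776
Parallel (B and [0.52776]): 1 − (1 − 0.78370)(1 − 0.52776) = 0.89785
Series (A and [0.89785]): 0.86940 × 0.89785 = 0.781

0.781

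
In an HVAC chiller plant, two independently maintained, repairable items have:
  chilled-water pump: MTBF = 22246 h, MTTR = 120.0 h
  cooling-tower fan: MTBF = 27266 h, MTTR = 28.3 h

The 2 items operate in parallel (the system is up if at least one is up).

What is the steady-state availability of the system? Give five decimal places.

A(chilled-water pump) = MTBF/(MTBF+MTTR) = 22246/(22246+120.0) = 0.994635
A(cooling-tower fan) = MTBF/(MTBF+MTTR) = 27266/(27266+28.3) = 0.998963
Parallel availability: 1 − (1 − 0.994635)(1 − 0.998963) = 0.99999

0.99999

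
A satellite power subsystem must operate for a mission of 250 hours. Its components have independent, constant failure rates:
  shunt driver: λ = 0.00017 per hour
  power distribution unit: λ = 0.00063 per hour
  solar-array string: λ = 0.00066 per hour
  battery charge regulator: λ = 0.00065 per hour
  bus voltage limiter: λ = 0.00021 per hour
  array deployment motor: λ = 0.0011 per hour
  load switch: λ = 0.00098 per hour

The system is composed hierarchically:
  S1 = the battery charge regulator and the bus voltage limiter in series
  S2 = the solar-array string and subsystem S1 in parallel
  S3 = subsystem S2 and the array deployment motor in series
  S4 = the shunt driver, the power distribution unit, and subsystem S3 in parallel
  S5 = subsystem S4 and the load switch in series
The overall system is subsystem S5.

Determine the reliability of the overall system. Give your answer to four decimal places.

0.7815

R(shunt driver) = exp(−0.00017 × 250) = 0.958390
R(power distribution unit) = exp(−0.00063 × 250) = 0.854277
R(solar-array string) = exp(−0.00066 × 250) = 0.847894
R(battery charge regulator) = exp(−0.00065 × 250) = 0.850016
R(bus voltage limiter) = exp(−0.00021 × 250) = 0.948854
R(array deployment motor) = exp(−0.0011 × 250) = 0.759572
R(load switch) = exp(−0.00098 × 250) = 0.782705
Series (battery charge regulator and bus voltage limiter): 0.850016 × 0.948854 = 0.806541
Parallel (solar-array string and [0.806541]): 1 − (1 − 0.847894)(1 − 0.806541) = 0.970574
Series ([0.970574] and array deployment motor): 0.970574 × 0.759572 = 0.737221
Parallel (shunt driver, power distribution unit, and [0.737221]): 1 − (1 − 0.958390)(1 − 0.854277)(1 − 0.737221) = 0.998407
Series ([0.998407] and load switch): 0.998407 × 0.782705 = 0.7815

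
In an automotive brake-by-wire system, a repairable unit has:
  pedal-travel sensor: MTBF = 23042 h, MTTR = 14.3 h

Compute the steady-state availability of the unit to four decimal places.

A(pedal-travel sensor) = MTBF/(MTBF+MTTR) = 23042/(23042+14.3) = 0.9994

0.9994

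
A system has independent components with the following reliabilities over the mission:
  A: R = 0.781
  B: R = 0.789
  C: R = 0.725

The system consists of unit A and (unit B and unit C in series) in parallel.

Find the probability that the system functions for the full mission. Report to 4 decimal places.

0.9063

Series (B and C): 0.789000 × 0.725000 = 0.572025
Parallel (A and [0.572025]): 1 − (1 − 0.781000)(1 − 0.572025) = 0.9063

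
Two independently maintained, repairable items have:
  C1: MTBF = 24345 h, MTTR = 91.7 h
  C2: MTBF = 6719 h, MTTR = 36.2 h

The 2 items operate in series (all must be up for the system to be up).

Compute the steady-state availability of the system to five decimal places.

A(C1) = MTBF/(MTBF+MTTR) = 24345/(24345+91.7) = 0.996247
A(C2) = MTBF/(MTBF+MTTR) = 6719/(6719+36.2) = 0.994641
Series availability: 0.996247 × 0.994641 = 0.99091

0.99091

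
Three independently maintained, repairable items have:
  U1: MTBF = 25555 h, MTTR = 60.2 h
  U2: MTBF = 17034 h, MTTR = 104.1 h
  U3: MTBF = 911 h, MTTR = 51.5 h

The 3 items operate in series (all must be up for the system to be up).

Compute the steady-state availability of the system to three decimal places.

A(U1) = MTBF/(MTBF+MTTR) = 25555/(25555+60.2) = 0.997650
A(U2) = MTBF/(MTBF+MTTR) = 17034/(17034+104.1) = 0.993926
A(U3) = MTBF/(MTBF+MTTR) = 911/(911+51.5) = 0.946494
Series availability: 0.997650 × 0.993926 × 0.946494 = 0.939

0.939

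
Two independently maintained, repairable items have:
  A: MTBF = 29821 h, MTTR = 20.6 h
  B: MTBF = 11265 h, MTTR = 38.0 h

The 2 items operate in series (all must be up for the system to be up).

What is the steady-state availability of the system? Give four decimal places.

0.9960

A(A) = MTBF/(MTBF+MTTR) = 29821/(29821+20.6) = 0.999310
A(B) = MTBF/(MTBF+MTTR) = 11265/(11265+38.0) = 0.996638
Series availability: 0.999310 × 0.996638 = 0.9960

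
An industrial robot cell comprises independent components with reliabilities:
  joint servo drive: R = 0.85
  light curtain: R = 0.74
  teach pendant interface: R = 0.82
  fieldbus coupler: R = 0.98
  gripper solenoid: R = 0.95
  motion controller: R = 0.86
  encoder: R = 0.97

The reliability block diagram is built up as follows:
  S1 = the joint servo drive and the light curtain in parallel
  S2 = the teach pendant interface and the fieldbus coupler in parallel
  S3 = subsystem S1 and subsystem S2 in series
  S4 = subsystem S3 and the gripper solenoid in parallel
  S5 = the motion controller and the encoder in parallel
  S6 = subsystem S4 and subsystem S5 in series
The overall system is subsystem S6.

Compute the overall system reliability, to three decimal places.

0.994

Parallel (joint servo drive and light curtain): 1 − (1 − 0.85000)(1 − 0.74000) = 0.96100
Parallel (teach pendant interface and fieldbus coupler): 1 − (1 − 0.82000)(1 − 0.98000) = 0.99640
Series ([0.96100] and [0.99640]): 0.96100 × 0.99640 = 0.95754
Parallel ([0.95754] and gripper solenoid): 1 − (1 − 0.95754)(1 − 0.95000) = 0.99788
Parallel (motion controller and encoder): 1 − (1 − 0.86000)(1 − 0.97000) = 0.99580
Series ([0.99788] and [0.99580]): 0.99788 × 0.99580 = 0.994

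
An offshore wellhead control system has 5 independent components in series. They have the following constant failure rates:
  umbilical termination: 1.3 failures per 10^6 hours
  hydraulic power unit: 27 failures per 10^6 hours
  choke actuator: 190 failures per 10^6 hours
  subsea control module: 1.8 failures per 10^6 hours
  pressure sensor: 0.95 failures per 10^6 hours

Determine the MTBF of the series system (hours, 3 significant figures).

Series of exponential components: λ_sys = Σ λ_i
λ_sys = 0.0000013 + 0.000027 + 0.00019 + 0.0000018 + 0.00000095 = 2.2105e-04 /h
MTBF = 1 / λ_sys = 4520 h

4520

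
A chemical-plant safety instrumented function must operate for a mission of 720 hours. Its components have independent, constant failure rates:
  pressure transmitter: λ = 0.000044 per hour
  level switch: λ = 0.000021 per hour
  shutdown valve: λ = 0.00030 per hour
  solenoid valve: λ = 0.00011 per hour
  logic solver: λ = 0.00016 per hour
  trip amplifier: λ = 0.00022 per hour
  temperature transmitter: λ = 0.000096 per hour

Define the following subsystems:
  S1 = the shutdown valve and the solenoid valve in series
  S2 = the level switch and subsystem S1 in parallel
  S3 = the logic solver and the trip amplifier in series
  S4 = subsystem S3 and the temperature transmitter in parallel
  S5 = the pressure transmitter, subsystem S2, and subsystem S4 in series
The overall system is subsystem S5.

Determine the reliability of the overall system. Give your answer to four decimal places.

R(pressure transmitter) = exp(−0.000044 × 720) = 0.968817
R(level switch) = exp(−0.000021 × 720) = 0.984994
R(shutdown valve) = exp(−0.00030 × 720) = 0.805735
R(solenoid valve) = exp(−0.00011 × 720) = 0.923855
R(logic solver) = exp(−0.00016 × 720) = 0.891188
R(trip amplifier) = exp(−0.00022 × 720) = 0.853508
R(temperature transmitter) = exp(−0.000096 × 720) = 0.933215
Series (shutdown valve and solenoid valve): 0.805735 × 0.923855 = 0.744382
Parallel (level switch and [0.744382]): 1 − (1 − 0.984994)(1 − 0.744382) = 0.996164
Series (logic solver and trip amplifier): 0.891188 × 0.853508 = 0.760636
Parallel ([0.760636] and temperature transmitter): 1 − (1 − 0.760636)(1 − 0.933215) = 0.984014
Series (pressure transmitter, [0.996164], and [0.984014]): 0.968817 × 0.996164 × 0.984014 = 0.9497

0.9497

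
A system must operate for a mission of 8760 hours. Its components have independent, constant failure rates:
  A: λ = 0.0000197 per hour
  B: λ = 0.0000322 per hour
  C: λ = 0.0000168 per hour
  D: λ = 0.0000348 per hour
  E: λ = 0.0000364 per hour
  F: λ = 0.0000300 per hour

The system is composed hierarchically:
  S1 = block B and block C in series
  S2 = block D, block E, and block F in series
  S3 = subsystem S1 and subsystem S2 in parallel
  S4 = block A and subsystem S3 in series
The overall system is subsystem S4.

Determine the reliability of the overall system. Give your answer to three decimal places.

0.669

R(A) = exp(−0.0000197 × 8760) = 0.84150
R(B) = exp(−0.0000322 × 8760) = 0.75422
R(C) = exp(−0.0000168 × 8760) = 0.86315
R(D) = exp(−0.0000348 × 8760) = 0.73724
R(E) = exp(−0.0000364 × 8760) = 0.72697
R(F) = exp(−0.0000300 × 8760) = 0.76890
Series (B and C): 0.75422 × 0.86315 = 0.65100
Series (D, E, and F): 0.73724 × 0.72697 × 0.76890 = 0.41209
Parallel ([0.65100] and [0.41209]): 1 − (1 − 0.65100)(1 − 0.41209) = 0.79482
Series (A and [0.79482]): 0.84150 × 0.79482 = 0.669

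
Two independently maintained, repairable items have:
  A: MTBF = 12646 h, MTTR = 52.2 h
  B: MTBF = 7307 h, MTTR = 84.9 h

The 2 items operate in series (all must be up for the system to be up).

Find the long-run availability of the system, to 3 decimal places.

0.984

A(A) = MTBF/(MTBF+MTTR) = 12646/(12646+52.2) = 0.995889
A(B) = MTBF/(MTBF+MTTR) = 7307/(7307+84.9) = 0.988514
Series availability: 0.995889 × 0.988514 = 0.984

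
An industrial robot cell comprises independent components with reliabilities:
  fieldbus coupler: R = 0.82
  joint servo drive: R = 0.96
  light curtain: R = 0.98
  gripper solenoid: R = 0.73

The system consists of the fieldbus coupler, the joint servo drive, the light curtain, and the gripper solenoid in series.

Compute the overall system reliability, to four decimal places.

Series (fieldbus coupler, joint servo drive, light curtain, and gripper solenoid): 0.820000 × 0.960000 × 0.980000 × 0.730000 = 0.5632

0.5632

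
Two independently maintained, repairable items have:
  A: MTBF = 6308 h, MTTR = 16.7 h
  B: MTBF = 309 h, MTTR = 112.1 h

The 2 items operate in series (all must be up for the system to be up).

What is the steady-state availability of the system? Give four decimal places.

0.7319

A(A) = MTBF/(MTBF+MTTR) = 6308/(6308+16.7) = 0.997360
A(B) = MTBF/(MTBF+MTTR) = 309/(309+112.1) = 0.733792
Series availability: 0.997360 × 0.733792 = 0.7319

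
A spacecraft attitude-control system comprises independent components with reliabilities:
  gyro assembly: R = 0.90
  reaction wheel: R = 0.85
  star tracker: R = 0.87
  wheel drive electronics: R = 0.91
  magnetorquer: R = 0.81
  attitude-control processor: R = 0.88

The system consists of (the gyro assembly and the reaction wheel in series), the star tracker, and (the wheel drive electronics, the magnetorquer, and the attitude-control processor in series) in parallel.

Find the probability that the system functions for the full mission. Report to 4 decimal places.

Series (gyro assembly and reaction wheel): 0.900000 × 0.850000 = 0.765000
Series (wheel drive electronics, magnetorquer, and attitude-control processor): 0.910000 × 0.810000 × 0.880000 = 0.648648
Parallel ([0.765000], star tracker, and [0.648648]): 1 − (1 − 0.765000)(1 − 0.870000)(1 − 0.648648) = 0.9893

0.9893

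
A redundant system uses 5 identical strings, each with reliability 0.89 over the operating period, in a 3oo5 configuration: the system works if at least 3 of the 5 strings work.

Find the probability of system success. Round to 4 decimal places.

R = Σ_{i=3}^{5} C(5,i) p^i (1−p)^{5−i} with p = 0.89
C(5,3)·0.89^3·0.11^2 = 0.085301
C(5,4)·0.89^4·0.11^1 = 0.345082
C(5,5)·0.89^5·0.11^0 = 0.558406
Sum = 0.9888

0.9888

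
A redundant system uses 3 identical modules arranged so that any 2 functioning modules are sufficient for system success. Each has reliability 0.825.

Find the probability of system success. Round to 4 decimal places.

R = Σ_{i=2}^{3} C(3,i) p^i (1−p)^{3−i} with p = 0.825
C(3,2)·0.825^2·0.175^1 = 0.357328
C(3,3)·0.825^3·0.175^0 = 0.561516
Sum = 0.9188

0.9188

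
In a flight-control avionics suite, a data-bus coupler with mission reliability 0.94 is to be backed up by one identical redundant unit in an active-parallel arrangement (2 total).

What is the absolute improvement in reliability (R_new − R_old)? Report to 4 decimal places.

R_before = 0.94
R_after = 1 − (1 − 0.94)^2 = 0.9964
ΔR = 0.9964 − 0.94 = 0.0564

0.0564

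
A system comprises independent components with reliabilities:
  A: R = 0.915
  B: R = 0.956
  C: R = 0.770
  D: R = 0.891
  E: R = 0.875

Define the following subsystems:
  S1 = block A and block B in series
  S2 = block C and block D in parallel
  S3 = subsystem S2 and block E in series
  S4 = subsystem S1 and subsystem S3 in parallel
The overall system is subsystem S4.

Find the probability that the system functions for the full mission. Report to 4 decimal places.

Series (A and B): 0.915000 × 0.956000 = 0.874740
Parallel (C and D): 1 − (1 − 0.770000)(1 − 0.891000) = 0.974930
Series ([0.974930] and E): 0.974930 × 0.875000 = 0.853064
Parallel ([0.874740] and [0.853064]): 1 − (1 − 0.874740)(1 − 0.853064) = 0.9816

0.9816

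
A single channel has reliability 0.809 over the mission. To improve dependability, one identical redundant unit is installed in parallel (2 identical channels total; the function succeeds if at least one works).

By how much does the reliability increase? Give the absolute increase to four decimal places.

R_before = 0.809
R_after = 1 − (1 − 0.809)^2 = 0.9635
ΔR = 0.9635 − 0.809 = 0.1545

0.1545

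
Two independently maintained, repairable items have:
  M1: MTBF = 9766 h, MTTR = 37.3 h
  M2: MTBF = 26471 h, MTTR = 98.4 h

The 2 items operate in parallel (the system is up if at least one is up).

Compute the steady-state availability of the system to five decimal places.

0.99999

A(M1) = MTBF/(MTBF+MTTR) = 9766/(9766+37.3) = 0.996195
A(M2) = MTBF/(MTBF+MTTR) = 26471/(26471+98.4) = 0.996296
Parallel availability: 1 − (1 − 0.996195)(1 − 0.996296) = 0.99999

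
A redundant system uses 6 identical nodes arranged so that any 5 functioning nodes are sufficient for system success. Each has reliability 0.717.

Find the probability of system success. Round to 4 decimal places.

0.4576

R = Σ_{i=5}^{6} C(6,i) p^i (1−p)^{6−i} with p = 0.717
C(6,5)·0.717^5·0.283^1 = 0.321761
C(6,6)·0.717^6·0.283^0 = 0.135867
Sum = 0.4576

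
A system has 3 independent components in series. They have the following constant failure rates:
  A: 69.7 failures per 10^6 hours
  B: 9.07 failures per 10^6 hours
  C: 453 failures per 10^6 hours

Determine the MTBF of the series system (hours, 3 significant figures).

Series of exponential components: λ_sys = Σ λ_i
λ_sys = 0.0000697 + 0.00000907 + 0.000453 = 5.3177e-04 /h
MTBF = 1 / λ_sys = 1880 h

1880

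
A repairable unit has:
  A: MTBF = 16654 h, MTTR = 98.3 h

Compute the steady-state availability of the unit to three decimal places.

0.994

A(A) = MTBF/(MTBF+MTTR) = 16654/(16654+98.3) = 0.994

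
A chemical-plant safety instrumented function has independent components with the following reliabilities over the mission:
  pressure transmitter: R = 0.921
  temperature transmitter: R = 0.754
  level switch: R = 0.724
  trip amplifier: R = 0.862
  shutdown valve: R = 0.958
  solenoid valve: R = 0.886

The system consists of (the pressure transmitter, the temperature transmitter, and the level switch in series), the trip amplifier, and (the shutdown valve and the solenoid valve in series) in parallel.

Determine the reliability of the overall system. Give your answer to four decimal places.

Series (pressure transmitter, temperature transmitter, and level switch): 0.921000 × 0.754000 × 0.724000 = 0.502770
Series (shutdown valve and solenoid valve): 0.958000 × 0.886000 = 0.848788
Parallel ([0.502770], trip amplifier, and [0.848788]): 1 − (1 − 0.502770)(1 − 0.862000)(1 − 0.848788) = 0.9896

0.9896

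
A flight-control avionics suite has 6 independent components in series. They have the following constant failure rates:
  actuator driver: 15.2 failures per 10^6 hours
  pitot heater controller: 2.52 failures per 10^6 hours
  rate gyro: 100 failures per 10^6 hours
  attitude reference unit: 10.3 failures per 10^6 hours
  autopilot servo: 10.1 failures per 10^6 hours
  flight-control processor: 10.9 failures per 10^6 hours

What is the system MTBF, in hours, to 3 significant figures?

Series of exponential components: λ_sys = Σ λ_i
λ_sys = 0.0000152 + 0.00000252 + 0.000100 + 0.0000103 + 0.0000101 + 0.0000109 = 1.4902e-04 /h
MTBF = 1 / λ_sys = 6710 h

6710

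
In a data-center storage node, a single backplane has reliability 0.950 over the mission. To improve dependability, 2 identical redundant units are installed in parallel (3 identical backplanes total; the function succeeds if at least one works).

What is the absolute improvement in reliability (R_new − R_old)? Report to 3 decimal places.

R_before = 0.950
R_after = 1 − (1 − 0.950)^3 = 1.000
ΔR = 1.000 − 0.950 = 0.050

0.050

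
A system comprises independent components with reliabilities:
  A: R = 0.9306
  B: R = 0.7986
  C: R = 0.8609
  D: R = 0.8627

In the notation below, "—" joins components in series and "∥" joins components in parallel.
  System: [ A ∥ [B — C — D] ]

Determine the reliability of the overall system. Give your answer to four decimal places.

0.9718

Series (B, C, and D): 0.798600 × 0.860900 × 0.862700 = 0.593119
Parallel (A and [0.593119]): 1 − (1 − 0.930600)(1 − 0.593119) = 0.9718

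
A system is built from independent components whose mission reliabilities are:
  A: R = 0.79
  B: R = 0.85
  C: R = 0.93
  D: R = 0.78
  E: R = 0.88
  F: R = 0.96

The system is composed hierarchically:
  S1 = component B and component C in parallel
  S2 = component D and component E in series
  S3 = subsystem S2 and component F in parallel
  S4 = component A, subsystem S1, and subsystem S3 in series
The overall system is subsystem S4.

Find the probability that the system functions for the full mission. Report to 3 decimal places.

0.772

Parallel (B and C): 1 − (1 − 0.85000)(1 − 0.93000) = 0.98950
Series (D and E): 0.78000 × 0.88000 = 0.68640
Parallel ([0.68640] and F): 1 − (1 − 0.68640)(1 − 0.96000) = 0.98746
Series (A, [0.98950], and [0.98746]): 0.79000 × 0.98950 × 0.98746 = 0.772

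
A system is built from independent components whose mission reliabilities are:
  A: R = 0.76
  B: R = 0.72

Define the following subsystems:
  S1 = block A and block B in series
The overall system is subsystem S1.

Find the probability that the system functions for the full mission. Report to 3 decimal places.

Series (A and B): 0.76000 × 0.72000 = 0.547

0.547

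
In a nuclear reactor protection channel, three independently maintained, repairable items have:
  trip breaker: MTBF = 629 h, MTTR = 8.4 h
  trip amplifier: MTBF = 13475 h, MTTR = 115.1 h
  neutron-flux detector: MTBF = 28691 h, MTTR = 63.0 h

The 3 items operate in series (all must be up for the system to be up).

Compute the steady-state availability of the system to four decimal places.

A(trip breaker) = MTBF/(MTBF+MTTR) = 629/(629+8.4) = 0.986821
A(trip amplifier) = MTBF/(MTBF+MTTR) = 13475/(13475+115.1) = 0.991531
A(neutron-flux detector) = MTBF/(MTBF+MTTR) = 28691/(28691+63.0) = 0.997809
Series availability: 0.986821 × 0.991531 × 0.997809 = 0.9763

0.9763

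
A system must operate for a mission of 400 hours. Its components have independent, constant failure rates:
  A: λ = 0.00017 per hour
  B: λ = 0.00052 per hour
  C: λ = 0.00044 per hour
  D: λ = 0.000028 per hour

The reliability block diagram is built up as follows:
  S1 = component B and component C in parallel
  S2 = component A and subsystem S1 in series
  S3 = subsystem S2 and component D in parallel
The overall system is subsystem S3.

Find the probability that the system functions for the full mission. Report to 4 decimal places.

0.9990

R(A) = exp(−0.00017 × 400) = 0.934260
R(B) = exp(−0.00052 × 400) = 0.812207
R(C) = exp(−0.00044 × 400) = 0.838618
R(D) = exp(−0.000028 × 400) = 0.988862
Parallel (B and C): 1 − (1 − 0.812207)(1 − 0.838618) = 0.969694
Series (A and [0.969694]): 0.934260 × 0.969694 = 0.905946
Parallel ([0.905946] and D): 1 − (1 − 0.905946)(1 − 0.988862) = 0.9990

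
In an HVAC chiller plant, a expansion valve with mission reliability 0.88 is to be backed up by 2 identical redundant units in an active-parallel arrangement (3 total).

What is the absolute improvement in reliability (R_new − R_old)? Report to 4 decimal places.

R_before = 0.88
R_after = 1 − (1 − 0.88)^3 = 0.9983
ΔR = 0.9983 − 0.88 = 0.1183

0.1183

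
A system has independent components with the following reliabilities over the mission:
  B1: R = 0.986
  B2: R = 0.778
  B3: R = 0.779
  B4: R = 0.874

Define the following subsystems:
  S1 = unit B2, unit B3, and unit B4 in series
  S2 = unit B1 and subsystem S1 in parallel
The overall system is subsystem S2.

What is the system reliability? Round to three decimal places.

Series (B2, B3, and B4): 0.77800 × 0.77900 × 0.87400 = 0.52970
Parallel (B1 and [0.52970]): 1 − (1 − 0.98600)(1 − 0.52970) = 0.993

0.993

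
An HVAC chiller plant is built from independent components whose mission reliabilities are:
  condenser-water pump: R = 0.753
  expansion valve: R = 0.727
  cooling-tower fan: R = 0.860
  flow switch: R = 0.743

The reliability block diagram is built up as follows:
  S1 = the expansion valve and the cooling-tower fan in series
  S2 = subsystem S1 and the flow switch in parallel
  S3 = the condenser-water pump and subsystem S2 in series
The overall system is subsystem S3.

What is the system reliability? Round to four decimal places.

0.6805

Series (expansion valve and cooling-tower fan): 0.727000 × 0.860000 = 0.625220
Parallel ([0.625220] and flow switch): 1 − (1 − 0.625220)(1 − 0.743000) = 0.903682
Series (condenser-water pump and [0.903682]): 0.753000 × 0.903682 = 0.6805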